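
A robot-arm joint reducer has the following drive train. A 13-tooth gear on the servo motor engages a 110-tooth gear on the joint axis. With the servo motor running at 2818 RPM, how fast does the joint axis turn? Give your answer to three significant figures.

333 RPM

the servo motor → the joint axis (gear mesh, 110/13): 2818 ÷ 8.4615 = 333.04 RPM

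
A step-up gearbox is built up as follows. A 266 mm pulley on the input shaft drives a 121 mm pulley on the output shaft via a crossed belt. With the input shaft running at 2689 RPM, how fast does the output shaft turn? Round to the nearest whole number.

Belt: ratio = 121/266 = 0.45489, so the output shaft turns at 2689 / 0.45489 = 5911.4 RPM.

5911 RPM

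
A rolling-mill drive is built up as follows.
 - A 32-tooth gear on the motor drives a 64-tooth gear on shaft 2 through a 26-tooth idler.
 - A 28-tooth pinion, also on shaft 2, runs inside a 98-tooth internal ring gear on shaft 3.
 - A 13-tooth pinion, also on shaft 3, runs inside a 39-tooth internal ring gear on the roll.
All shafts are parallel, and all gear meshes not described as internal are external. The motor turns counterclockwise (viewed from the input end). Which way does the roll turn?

counterclockwise

the motor → shaft 2: driver → idler → driven is 2 external meshes, 2 reversals → CCW.
shaft 2 → shaft 3: internal mesh, same direction → CCW.
shaft 3 → the roll: internal mesh, same direction → CCW.
2 reversals in total — an even number — so the roll turns the same way as the motor.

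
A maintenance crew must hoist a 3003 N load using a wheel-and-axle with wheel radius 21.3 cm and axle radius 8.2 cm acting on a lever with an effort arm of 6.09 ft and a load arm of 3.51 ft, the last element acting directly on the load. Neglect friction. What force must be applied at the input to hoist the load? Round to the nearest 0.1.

666.3 N

Wheel-and-axle MA = R/r = 21.3/8.2 = 2.5976.
Lever MA = effort arm / load arm = 6.09/3.51 = 1.735.
Combined ideal MA = 2.5976 × 1.735 = 4.5069.
Effort = load / MA = 3003 / 4.5069 = 666.31 N.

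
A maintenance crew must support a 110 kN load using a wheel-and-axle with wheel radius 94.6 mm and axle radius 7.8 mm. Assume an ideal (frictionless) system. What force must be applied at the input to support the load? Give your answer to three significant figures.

Wheel-and-axle MA = R/r = 94.6/7.8 = 12.128.
Effort = load / MA = 110 / 12.128 = 9.0698 kN.

9.07 kN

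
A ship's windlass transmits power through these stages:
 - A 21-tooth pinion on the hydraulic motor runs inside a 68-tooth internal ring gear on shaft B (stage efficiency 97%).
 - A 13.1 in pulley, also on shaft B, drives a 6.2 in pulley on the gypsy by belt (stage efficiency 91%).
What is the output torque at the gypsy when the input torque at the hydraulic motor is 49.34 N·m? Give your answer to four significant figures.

After the internal gear (68/21): 49.34 × 3.2381 × 0.97 = 154.97 N·m
After the belt (6.2/13.1): 154.97 × 0.47328 × 0.91 = 66.746 N·m

66.75 N·m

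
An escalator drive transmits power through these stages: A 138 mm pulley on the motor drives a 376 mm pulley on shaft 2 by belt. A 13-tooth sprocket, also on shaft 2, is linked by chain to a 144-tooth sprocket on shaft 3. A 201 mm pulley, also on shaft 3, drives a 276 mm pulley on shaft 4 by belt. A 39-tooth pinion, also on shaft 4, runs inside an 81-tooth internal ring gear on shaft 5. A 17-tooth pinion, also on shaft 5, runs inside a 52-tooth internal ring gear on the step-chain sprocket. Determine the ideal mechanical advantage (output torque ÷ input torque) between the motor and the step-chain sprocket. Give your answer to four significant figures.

Each stage contributes driven/driver: belt 376/138 = 2.7246, chain 144/13 = 11.077, belt 276/201 = 1.3731, internal gear 81/39 = 2.0769, internal gear 52/17 = 3.0588.
Overall: 2.7246 × 11.077 × 1.3731 × 2.0769 × 3.0588 = 263.28.

263.3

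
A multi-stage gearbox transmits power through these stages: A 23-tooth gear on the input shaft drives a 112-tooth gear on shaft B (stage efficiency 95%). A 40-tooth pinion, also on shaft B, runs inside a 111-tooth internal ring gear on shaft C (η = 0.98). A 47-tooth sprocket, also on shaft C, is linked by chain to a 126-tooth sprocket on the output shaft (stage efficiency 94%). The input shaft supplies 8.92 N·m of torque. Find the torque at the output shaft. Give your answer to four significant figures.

gear mesh 112/23 = 4.8696 → τ = 8.92·4.8696·0.95 = 41.265 N·m
internal gear 111/40 = 2.775 → τ = 41.265·2.775·0.98 = 112.22 N·m
chain 126/47 = 2.6809 → τ = 112.22·2.6809·0.94 = 282.79 N·m

282.8 N·m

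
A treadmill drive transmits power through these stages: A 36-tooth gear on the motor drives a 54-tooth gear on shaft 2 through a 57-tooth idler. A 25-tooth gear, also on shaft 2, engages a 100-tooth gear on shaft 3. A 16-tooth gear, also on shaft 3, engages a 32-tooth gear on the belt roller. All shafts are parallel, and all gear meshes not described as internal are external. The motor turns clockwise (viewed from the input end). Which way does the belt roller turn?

the motor → shaft 2: driver → idler → driven is 2 external meshes, 2 reversals → CW.
shaft 2 → shaft 3: external mesh, 1 reversal → CCW.
shaft 3 → the belt roller: external mesh, 1 reversal → CW.
4 reversals in total — an even number — so the belt roller turns the same way as the motor.

clockwise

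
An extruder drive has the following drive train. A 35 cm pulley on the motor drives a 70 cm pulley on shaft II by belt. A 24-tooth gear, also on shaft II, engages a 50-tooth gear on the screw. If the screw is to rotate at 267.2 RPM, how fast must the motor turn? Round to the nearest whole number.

1113 RPM

Overall ratio R = 2 × 2.0833 = 4.1667.
Required input speed = output speed × R = 267.2 × 4.1667 = 1113.3 RPM.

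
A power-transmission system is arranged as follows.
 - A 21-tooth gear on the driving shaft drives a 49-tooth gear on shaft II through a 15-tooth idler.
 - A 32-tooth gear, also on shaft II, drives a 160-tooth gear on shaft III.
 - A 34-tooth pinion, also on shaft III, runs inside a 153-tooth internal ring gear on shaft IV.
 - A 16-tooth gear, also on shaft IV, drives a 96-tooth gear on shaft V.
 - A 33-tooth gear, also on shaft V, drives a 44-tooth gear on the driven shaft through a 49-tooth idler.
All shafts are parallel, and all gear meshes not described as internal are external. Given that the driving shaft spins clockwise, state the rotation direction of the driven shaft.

clockwise

the driving shaft → shaft II: driver → idler → driven is 2 external meshes, 2 reversals → CW.
shaft II → shaft III: external mesh, 1 reversal → CCW.
shaft III → shaft IV: internal mesh, same direction → CCW.
shaft IV → shaft V: external mesh, 1 reversal → CW.
shaft V → the driven shaft: driver → idler → driven is 2 external meshes, 2 reversals → CW.
6 reversals in total — an even number — so the driven shaft turns the same way as the driving shaft.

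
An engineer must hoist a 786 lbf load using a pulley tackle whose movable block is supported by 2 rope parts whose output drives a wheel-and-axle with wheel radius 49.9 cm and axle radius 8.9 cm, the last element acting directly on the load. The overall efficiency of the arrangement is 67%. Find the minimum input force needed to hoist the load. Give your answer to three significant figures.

Block-and-tackle MA = number of supporting rope parts = 2.
Wheel-and-axle MA = R/r = 49.9/8.9 = 5.6067.
Combined ideal MA = 2 × 5.6067 = 11.213.
Actual MA = 11.213 × 0.67 = 7.513.
Effort = load / actual MA = 786 / 7.513 = 104.62 lbf.

105 lbf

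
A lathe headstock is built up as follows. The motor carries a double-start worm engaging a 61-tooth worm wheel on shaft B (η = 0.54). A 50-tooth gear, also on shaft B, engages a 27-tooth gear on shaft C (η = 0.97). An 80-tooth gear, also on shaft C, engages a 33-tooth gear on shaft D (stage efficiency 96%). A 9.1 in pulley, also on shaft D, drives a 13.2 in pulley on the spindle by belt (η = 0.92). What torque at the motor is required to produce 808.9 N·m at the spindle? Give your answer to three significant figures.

Overall ratio R = 30.5 × 0.54 × 0.4125 × 1.4505 = 9.8549; overall efficiency η = 0.54 × 0.97 × 0.96 × 0.92 = 0.4626.
Input torque = output torque / (R × η) = 808.9 / (9.8549 × 0.4626) = 177.43 N·m.

177 N·m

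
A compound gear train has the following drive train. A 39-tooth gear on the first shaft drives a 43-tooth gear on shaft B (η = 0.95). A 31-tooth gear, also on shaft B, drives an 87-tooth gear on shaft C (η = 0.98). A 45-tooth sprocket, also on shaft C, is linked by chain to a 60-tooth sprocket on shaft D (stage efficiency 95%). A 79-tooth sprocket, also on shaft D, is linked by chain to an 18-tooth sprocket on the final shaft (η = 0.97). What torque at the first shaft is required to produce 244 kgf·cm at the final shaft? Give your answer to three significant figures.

Overall ratio R = 1.1026 × 2.8065 × 1.3333 × 0.22785 = 0.94004; overall efficiency η = 0.95 × 0.98 × 0.95 × 0.97 = 0.8579.
Input torque = output torque / (R × η) = 244 / (0.94004 × 0.8579) = 302.55 kgf·cm.

303 kgf·cm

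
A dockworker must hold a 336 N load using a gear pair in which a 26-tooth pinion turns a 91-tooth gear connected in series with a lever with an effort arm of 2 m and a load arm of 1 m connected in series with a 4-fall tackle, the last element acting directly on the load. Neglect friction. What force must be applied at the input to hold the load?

Gear pair MA = 91/26 = 3.5.
Lever MA = effort arm / load arm = 2/1 = 2.
Block-and-tackle MA = number of supporting rope parts = 4.
Combined ideal MA = 3.5 × 2 × 4 = 28.
Effort = load / MA = 336 / 28 = 12 N.

12 N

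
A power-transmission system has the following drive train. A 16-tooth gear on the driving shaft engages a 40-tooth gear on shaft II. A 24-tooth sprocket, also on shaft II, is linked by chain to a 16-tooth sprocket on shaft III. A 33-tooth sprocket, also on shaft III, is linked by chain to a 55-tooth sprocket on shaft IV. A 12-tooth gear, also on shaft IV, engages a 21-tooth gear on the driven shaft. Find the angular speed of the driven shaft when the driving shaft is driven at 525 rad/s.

108 rad/s

gear mesh 40/16 = 2.5 → 525/2.5 = 210 rad/s
chain 16/24 = 0.66667 → 210/0.66667 = 315 rad/s
chain 55/33 = 1.6667 → 315/1.6667 = 189 rad/s
gear mesh 21/12 = 1.75 → 189/1.75 = 108 rad/s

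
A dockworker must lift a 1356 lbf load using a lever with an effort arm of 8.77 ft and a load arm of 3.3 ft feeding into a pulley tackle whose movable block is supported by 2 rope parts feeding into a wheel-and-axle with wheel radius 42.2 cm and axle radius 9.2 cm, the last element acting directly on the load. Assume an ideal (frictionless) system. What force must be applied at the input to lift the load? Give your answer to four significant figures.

55.62 lbf

Lever MA = effort arm / load arm = 8.77/3.3 = 2.6576.
Block-and-tackle MA = number of supporting rope parts = 2.
Wheel-and-axle MA = R/r = 42.2/9.2 = 4.587.
Combined ideal MA = 2.6576 × 2 × 4.587 = 24.38.
Effort = load / MA = 1356 / 24.38 = 55.619 lbf.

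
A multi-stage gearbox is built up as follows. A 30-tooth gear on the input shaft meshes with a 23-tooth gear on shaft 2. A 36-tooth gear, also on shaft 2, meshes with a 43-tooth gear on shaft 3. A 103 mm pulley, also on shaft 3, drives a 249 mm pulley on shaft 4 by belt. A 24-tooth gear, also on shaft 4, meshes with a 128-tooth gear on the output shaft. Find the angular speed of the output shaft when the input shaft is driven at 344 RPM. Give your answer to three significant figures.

Gear mesh: ratio = 23/30 = 0.76667, so shaft 2 turns at 344 / 0.76667 = 448.7 RPM.
Gear mesh: ratio = 43/36 = 1.1944, so shaft 3 turns at 448.7 / 1.1944 = 375.65 RPM.
Belt: ratio = 249/103 = 2.4175, so shaft 4 turns at 375.65 / 2.4175 = 155.39 RPM.
Gear mesh: ratio = 128/24 = 5.3333, so the output shaft turns at 155.39 / 5.3333 = 29.136 RPM.

29.1 RPM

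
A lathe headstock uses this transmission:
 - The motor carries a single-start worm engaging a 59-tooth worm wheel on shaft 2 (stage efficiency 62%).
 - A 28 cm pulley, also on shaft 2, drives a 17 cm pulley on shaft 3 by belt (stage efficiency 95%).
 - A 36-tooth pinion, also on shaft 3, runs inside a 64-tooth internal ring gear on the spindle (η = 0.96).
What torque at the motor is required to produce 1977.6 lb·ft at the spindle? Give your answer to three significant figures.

54.9 lb·ft

Overall ratio R = 59 × 0.60714 × 1.7778 = 63.683; overall efficiency η = 0.62 × 0.95 × 0.96 = 0.5654.
Input torque = output torque / (R × η) = 1977.6 / (63.683 × 0.5654) = 54.92 lb·ft.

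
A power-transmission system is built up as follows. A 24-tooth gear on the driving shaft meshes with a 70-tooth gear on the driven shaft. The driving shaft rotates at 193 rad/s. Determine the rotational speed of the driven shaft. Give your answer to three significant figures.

the driving shaft → the driven shaft (gear mesh, 70/24): 193 ÷ 2.9167 = 66.171 rad/s

66.2 rad/s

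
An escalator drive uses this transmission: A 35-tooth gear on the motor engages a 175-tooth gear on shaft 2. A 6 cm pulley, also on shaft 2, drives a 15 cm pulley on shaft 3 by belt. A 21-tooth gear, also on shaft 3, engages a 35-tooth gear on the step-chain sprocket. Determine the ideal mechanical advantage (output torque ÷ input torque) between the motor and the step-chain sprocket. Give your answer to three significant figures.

20.8

Each stage contributes driven/driver: gear mesh 175/35 = 5, belt 15/6 = 2.5, gear mesh 35/21 = 1.6667.
Overall: 5 × 2.5 × 1.6667 = 20.833.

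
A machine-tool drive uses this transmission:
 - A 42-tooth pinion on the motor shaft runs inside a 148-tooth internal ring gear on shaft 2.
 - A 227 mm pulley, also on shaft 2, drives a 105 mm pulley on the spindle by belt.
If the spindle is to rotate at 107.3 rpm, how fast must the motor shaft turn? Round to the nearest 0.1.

Overall ratio R = 3.5238 × 0.46256 = 1.63.
Required input speed = output speed × R = 107.3 × 1.63 = 174.89 rpm.

174.9 rpm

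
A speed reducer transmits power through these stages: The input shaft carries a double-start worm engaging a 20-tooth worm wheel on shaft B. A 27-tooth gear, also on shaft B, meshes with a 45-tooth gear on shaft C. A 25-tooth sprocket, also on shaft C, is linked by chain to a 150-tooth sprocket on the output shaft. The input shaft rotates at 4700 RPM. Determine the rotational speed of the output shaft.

47 RPM

Worm: ratio = 20/2 = 10, so shaft B turns at 4700 / 10 = 470 RPM.
Gear mesh: ratio = 45/27 = 1.6667, so shaft C turns at 470 / 1.6667 = 282 RPM.
Chain: ratio = 150/25 = 6, so the output shaft turns at 282 / 6 = 47 RPM.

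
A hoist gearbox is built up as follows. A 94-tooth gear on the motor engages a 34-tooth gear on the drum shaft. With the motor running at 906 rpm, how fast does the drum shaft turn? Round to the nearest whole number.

Gear mesh: ratio = 34/94 = 0.3617, so the drum shaft turns at 906 / 0.3617 = 2504.8 rpm.

2505 rpm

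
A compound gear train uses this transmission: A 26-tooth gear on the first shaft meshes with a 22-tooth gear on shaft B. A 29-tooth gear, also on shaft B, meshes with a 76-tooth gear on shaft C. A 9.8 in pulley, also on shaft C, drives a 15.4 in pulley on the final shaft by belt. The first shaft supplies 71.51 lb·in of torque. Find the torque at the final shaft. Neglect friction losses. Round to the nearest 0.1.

249.2 lb·in

gear mesh 22/26 = 0.84615 → τ = 71.51·0.84615 = 60.508 lb·in
gear mesh 76/29 = 2.6207 → τ = 60.508·2.6207 = 158.57 lb·in
belt 15.4/9.8 = 1.5714 → τ = 158.57·1.5714 = 249.19 lb·in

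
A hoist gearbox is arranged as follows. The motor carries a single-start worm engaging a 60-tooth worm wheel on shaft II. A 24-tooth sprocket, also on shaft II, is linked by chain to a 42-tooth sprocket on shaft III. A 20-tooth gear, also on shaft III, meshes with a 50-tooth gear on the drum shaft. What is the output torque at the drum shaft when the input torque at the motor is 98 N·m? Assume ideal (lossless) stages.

25725 N·m

After the worm (60/1): 98 × 60 = 5880 N·m
After the chain (42/24): 5880 × 1.75 = 10290 N·m
After the gear mesh (50/20): 10290 × 2.5 = 25725 N·m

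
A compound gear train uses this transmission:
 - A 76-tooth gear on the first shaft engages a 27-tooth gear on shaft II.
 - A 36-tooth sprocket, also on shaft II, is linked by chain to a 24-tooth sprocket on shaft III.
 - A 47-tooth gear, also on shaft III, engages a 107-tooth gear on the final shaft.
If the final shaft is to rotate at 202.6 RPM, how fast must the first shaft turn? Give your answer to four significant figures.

109.2 RPM

Overall ratio R = 0.35526 × 0.66667 × 2.2766 = 0.53919.
Required input speed = output speed × R = 202.6 × 0.53919 = 109.24 RPM.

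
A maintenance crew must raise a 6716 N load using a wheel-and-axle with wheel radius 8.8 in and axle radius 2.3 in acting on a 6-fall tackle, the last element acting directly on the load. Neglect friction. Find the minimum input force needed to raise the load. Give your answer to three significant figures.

Wheel-and-axle MA = R/r = 8.8/2.3 = 3.8261.
Block-and-tackle MA = number of supporting rope parts = 6.
Combined ideal MA = 3.8261 × 6 = 22.957.
Effort = load / MA = 6716 / 22.957 = 292.55 N.

293 N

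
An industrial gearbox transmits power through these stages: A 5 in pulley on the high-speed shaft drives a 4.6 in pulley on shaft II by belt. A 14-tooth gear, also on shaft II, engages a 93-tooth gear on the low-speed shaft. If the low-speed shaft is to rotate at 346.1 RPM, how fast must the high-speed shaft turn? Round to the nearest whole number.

2115 RPM

Overall ratio R = 0.92 × 6.6429 = 6.1114.
Required input speed = output speed × R = 346.1 × 6.1114 = 2115.2 RPM.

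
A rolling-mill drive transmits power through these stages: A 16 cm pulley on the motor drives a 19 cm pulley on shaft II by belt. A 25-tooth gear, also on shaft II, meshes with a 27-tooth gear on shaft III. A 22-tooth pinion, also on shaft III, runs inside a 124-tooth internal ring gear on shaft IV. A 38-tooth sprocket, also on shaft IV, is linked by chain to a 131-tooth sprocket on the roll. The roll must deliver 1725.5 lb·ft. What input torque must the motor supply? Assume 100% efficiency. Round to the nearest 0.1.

Overall ratio R = 1.1875 × 1.08 × 5.6364 × 3.4474 = 24.92.
Input torque = output torque / R = 1725.5 / 24.92 = 69.242 lb·ft.

69.2 lb·ft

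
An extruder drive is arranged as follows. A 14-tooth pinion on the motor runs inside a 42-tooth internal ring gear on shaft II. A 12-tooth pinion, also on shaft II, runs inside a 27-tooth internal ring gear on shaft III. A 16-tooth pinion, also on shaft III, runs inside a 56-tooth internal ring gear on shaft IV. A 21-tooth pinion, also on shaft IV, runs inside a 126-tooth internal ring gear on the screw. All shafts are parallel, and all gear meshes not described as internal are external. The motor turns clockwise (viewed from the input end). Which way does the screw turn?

clockwise

the motor → shaft II: internal mesh, same direction → CW.
shaft II → shaft III: internal mesh, same direction → CW.
shaft III → shaft IV: internal mesh, same direction → CW.
shaft IV → the screw: internal mesh, same direction → CW.
0 reversals in total — an even number — so the screw turns the same way as the motor.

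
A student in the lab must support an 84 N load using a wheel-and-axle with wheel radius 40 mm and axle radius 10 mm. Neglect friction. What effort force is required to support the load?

Wheel-and-axle MA = R/r = 40/10 = 4.
Effort = load / MA = 84 / 4 = 21 N.

21 N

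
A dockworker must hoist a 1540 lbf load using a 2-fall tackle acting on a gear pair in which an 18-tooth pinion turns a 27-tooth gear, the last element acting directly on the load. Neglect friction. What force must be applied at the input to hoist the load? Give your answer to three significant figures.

Block-and-tackle MA = number of supporting rope parts = 2.
Gear pair MA = 27/18 = 1.5.
Combined ideal MA = 2 × 1.5 = 3.
Effort = load / MA = 1540 / 3 = 513.33 lbf.

513 lbf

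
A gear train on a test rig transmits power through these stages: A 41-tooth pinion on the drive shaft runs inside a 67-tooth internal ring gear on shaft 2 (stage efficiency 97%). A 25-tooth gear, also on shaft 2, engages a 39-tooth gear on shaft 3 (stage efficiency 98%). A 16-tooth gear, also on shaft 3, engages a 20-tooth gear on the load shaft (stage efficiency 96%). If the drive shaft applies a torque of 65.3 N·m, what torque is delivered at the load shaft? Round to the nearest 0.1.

189.9 N·m

internal gear 67/41 = 1.6341 → τ = 65.3·1.6341·0.97 = 103.51 N·m
gear mesh 39/25 = 1.56 → τ = 103.51·1.56·0.98 = 158.24 N·m
gear mesh 20/16 = 1.25 → τ = 158.24·1.25·0.96 = 189.89 N·m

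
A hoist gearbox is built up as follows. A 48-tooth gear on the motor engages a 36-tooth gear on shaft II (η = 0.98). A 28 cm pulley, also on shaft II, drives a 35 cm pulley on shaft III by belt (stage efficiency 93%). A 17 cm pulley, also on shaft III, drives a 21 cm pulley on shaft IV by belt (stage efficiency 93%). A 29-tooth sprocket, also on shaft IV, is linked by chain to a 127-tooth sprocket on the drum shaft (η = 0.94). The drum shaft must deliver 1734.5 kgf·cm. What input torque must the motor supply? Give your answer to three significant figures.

Overall ratio R = 0.75 × 1.25 × 1.2353 × 4.3793 = 5.0716; overall efficiency η = 0.98 × 0.93 × 0.93 × 0.94 = 0.7967.
Input torque = output torque / (R × η) = 1734.5 / (5.0716 × 0.7967) = 429.25 kgf·cm.

429 kgf·cm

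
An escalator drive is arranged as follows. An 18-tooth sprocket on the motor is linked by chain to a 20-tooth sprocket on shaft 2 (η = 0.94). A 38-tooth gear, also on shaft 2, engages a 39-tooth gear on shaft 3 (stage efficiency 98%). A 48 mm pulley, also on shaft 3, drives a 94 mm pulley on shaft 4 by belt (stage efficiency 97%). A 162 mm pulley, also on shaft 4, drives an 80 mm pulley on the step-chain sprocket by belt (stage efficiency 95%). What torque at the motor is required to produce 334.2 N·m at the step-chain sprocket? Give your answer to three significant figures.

Overall ratio R = 1.1111 × 1.0263 × 1.9583 × 0.49383 = 1.1028; overall efficiency η = 0.94 × 0.98 × 0.97 × 0.95 = 0.8489.
Input torque = output torque / (R × η) = 334.2 / (1.1028 × 0.8489) = 356.99 N·m.

357 N·m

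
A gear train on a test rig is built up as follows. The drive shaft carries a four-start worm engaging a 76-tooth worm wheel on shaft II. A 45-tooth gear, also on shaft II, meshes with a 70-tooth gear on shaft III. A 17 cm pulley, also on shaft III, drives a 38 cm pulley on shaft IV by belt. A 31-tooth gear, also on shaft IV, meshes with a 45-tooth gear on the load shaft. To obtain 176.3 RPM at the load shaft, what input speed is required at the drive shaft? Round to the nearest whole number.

16907 RPM

Overall ratio R = 19 × 1.5556 × 2.2353 × 1.4516 = 95.901.
Required input speed = output speed × R = 176.3 × 95.901 = 16907 RPM.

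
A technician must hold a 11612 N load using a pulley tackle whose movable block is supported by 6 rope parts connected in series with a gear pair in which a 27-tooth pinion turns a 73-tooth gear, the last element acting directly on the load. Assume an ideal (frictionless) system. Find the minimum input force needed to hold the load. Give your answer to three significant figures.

716 N

Block-and-tackle MA = number of supporting rope parts = 6.
Gear pair MA = 73/27 = 2.7037.
Combined ideal MA = 6 × 2.7037 = 16.222.
Effort = load / MA = 11612 / 16.222 = 715.81 N.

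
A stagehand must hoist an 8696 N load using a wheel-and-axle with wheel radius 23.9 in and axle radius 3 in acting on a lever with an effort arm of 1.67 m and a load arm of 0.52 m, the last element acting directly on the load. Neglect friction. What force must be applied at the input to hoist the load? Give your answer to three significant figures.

340 N

Wheel-and-axle MA = R/r = 23.9/3 = 7.9667.
Lever MA = effort arm / load arm = 1.67/0.52 = 3.2115.
Combined ideal MA = 7.9667 × 3.2115 = 25.585.
Effort = load / MA = 8696 / 25.585 = 339.88 N.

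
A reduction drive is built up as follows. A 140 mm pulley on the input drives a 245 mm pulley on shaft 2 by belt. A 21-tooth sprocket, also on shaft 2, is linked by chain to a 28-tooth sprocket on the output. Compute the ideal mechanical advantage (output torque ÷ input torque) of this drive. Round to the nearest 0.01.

Each stage contributes driven/driver: belt 245/140 = 1.75, chain 28/21 = 1.3333.
Overall: 1.75 × 1.3333 = 2.3333.

2.33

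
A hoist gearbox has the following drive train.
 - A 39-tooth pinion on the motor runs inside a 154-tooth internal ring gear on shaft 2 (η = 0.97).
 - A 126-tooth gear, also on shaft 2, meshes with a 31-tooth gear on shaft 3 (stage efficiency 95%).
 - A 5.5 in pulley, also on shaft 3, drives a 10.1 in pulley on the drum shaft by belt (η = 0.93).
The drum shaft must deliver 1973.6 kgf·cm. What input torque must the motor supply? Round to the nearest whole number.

Overall ratio R = 3.9487 × 0.24603 × 1.8364 = 1.784; overall efficiency η = 0.97 × 0.95 × 0.93 = 0.8570.
Input torque = output torque / (R × η) = 1973.6 / (1.784 × 0.8570) = 1290.8 kgf·cm.

1291 kgf·cm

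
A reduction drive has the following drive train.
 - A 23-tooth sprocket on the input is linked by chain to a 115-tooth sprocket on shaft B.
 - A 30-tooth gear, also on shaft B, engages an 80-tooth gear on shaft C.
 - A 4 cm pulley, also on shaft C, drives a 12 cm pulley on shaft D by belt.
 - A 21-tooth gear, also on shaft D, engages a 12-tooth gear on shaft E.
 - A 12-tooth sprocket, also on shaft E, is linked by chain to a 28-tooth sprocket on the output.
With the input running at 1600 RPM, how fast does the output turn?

30 RPM

the input → shaft B (chain, 115/23): 1600 ÷ 5 = 320 RPM
shaft B → shaft C (gear mesh, 80/30): 320 ÷ 2.6667 = 120 RPM
shaft C → shaft D (belt, 12/4): 120 ÷ 3 = 40 RPM
shaft D → shaft E (gear mesh, 12/21): 40 ÷ 0.57143 = 70 RPM
shaft E → the output (chain, 28/12): 70 ÷ 2.3333 = 30 RPM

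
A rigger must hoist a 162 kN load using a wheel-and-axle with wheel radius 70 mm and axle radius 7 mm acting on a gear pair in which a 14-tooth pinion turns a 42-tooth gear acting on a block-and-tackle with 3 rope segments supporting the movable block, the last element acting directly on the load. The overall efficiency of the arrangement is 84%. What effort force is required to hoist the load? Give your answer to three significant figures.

Wheel-and-axle MA = R/r = 70/7 = 10.
Gear pair MA = 42/14 = 3.
Block-and-tackle MA = number of supporting rope parts = 3.
Combined ideal MA = 10 × 3 × 3 = 90.
Actual MA = 90 × 0.84 = 75.6.
Effort = load / actual MA = 162 / 75.6 = 2.1429 kN.

2.14 kN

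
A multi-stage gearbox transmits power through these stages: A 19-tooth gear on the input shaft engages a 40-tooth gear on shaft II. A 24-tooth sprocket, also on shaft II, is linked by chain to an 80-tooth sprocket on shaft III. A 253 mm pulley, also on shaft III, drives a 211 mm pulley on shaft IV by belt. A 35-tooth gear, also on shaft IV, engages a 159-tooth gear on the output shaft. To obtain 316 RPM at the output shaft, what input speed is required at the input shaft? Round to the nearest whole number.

8402 RPM

Overall ratio R = 2.1053 × 3.3333 × 0.83399 × 4.5429 = 26.587.
Required input speed = output speed × R = 316 × 26.587 = 8401.6 RPM.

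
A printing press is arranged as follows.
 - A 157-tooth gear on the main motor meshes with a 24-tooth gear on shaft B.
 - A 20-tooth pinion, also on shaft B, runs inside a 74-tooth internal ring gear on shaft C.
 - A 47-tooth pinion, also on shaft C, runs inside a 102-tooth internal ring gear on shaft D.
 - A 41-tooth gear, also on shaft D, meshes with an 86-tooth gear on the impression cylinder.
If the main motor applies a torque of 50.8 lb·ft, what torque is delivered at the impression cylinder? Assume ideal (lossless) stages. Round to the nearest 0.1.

Gear mesh: ratio = 24/157 = 0.15287; torque at shaft B = 50.8 × 0.15287 = 7.7656 lb·ft.
Internal gear: ratio = 74/20 = 3.7; torque at shaft C = 7.7656 × 3.7 = 28.733 lb·ft.
Internal gear: ratio = 102/47 = 2.1702; torque at shaft D = 28.733 × 2.1702 = 62.356 lb·ft.
Gear mesh: ratio = 86/41 = 2.0976; torque at the impression cylinder = 62.356 × 2.0976 = 130.8 lb·ft.

130.8 lb·ft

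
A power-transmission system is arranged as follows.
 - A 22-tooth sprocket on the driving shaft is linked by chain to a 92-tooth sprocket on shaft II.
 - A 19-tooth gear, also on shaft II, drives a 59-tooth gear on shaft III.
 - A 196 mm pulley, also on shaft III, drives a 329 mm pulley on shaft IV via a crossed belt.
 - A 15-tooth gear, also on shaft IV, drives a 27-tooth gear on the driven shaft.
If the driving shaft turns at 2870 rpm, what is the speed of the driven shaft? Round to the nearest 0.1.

73.1 rpm

the driving shaft → shaft II (chain, 92/22): 2870 ÷ 4.1818 = 686.3 rpm
shaft II → shaft III (gear mesh, 59/19): 686.3 ÷ 3.1053 = 221.01 rpm
shaft III → shaft IV (belt, 329/196): 221.01 ÷ 1.6786 = 131.67 rpm
shaft IV → the driven shaft (gear mesh, 27/15): 131.67 ÷ 1.8 = 73.149 rpm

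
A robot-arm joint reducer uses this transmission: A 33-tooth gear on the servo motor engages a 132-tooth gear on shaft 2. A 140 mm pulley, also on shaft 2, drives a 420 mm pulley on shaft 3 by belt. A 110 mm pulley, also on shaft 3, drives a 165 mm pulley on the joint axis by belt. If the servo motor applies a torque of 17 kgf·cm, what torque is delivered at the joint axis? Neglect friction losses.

306 kgf·cm

gear mesh 132/33 = 4 → τ = 17·4 = 68 kgf·cm
belt 420/140 = 3 → τ = 68·3 = 204 kgf·cm
belt 165/110 = 1.5 → τ = 204·1.5 = 306 kgf·cm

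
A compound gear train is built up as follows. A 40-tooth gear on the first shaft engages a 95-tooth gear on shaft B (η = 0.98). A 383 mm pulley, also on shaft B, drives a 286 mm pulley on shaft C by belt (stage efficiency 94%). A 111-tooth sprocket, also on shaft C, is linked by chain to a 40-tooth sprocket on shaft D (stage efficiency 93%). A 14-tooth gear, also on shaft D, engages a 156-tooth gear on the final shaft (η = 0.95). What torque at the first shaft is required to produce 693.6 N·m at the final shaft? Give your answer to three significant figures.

Overall ratio R = 2.375 × 0.74674 × 0.36036 × 11.143 = 7.1214; overall efficiency η = 0.98 × 0.94 × 0.93 × 0.95 = 0.8139.
Input torque = output torque / (R × η) = 693.6 / (7.1214 × 0.8139) = 119.67 N·m.

120 N·m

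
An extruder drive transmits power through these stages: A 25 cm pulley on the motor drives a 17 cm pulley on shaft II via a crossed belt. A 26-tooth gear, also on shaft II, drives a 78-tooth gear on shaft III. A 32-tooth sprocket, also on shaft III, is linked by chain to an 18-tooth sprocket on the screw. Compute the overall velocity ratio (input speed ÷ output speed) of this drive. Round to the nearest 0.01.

1.15

Each stage contributes driven/driver: belt 17/25 = 0.68, gear mesh 78/26 = 3, chain 18/32 = 0.5625.
Overall: 0.68 × 3 × 0.5625 = 1.1475.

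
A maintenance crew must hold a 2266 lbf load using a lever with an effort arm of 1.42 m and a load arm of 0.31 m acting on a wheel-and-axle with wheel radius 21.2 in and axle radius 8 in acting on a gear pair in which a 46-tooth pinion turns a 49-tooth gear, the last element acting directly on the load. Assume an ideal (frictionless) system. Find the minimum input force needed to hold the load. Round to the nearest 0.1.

Lever MA = effort arm / load arm = 1.42/0.31 = 4.5806.
Wheel-and-axle MA = R/r = 21.2/8 = 2.65.
Gear pair MA = 49/46 = 1.0652.
Combined ideal MA = 4.5806 × 2.65 × 1.0652 = 12.93.
Effort = load / MA = 2266 / 12.93 = 175.25 lbf.

175.2 lbf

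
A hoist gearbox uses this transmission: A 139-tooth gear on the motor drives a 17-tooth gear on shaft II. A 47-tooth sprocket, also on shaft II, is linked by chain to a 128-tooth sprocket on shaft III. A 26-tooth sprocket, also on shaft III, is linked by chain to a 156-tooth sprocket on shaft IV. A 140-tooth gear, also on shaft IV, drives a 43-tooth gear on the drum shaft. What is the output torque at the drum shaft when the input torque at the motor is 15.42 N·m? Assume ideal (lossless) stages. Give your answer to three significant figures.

9.47 N·m

Gear mesh: ratio = 17/139 = 0.1223; torque at shaft II = 15.42 × 0.1223 = 1.8859 N·m.
Chain: ratio = 128/47 = 2.7234; torque at shaft III = 1.8859 × 2.7234 = 5.1361 N·m.
Chain: ratio = 156/26 = 6; torque at shaft IV = 5.1361 × 6 = 30.816 N·m.
Gear mesh: ratio = 43/140 = 0.30714; torque at the drum shaft = 30.816 × 0.30714 = 9.465 N·m.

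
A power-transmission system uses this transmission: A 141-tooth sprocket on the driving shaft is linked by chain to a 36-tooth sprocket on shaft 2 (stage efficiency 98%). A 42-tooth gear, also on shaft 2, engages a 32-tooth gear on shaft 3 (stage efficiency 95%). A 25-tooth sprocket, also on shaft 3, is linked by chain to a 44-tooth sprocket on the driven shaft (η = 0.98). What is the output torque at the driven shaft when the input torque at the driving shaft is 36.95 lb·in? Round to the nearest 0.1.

After the chain (36/141): 36.95 × 0.25532 × 0.98 = 9.2454 lb·in
After the gear mesh (32/42): 9.2454 × 0.7619 × 0.95 = 6.6919 lb·in
After the chain (44/25): 6.6919 × 1.76 × 0.98 = 11.542 lb·in

11.5 lb·in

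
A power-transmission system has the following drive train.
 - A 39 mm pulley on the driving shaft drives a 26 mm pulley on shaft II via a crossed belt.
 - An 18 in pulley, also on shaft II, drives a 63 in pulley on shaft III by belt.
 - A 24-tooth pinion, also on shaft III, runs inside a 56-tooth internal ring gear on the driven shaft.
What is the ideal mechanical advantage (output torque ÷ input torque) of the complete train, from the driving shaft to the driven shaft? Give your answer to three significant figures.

Each stage contributes driven/driver: belt 26/39 = 0.66667, belt 63/18 = 3.5, internal gear 56/24 = 2.3333.
Overall: 0.66667 × 3.5 × 2.3333 = 5.4444.

5.44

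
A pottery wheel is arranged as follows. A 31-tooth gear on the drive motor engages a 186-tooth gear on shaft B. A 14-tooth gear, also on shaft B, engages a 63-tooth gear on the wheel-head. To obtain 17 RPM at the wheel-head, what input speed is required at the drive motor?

Overall ratio R = 6 × 4.5 = 27.
Required input speed = output speed × R = 17 × 27 = 459 RPM.

459 RPM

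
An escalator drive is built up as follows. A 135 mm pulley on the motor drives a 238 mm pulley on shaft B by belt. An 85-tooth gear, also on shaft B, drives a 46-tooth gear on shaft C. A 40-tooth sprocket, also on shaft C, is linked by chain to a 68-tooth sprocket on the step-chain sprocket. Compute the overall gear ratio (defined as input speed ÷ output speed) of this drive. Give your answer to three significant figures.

1.62

Each stage contributes driven/driver: belt 238/135 = 1.763, gear mesh 46/85 = 0.54118, chain 68/40 = 1.7.
Overall: 1.763 × 0.54118 × 1.7 = 1.6219.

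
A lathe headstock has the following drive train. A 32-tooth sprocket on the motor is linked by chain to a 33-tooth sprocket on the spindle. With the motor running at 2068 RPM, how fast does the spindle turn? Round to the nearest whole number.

chain 33/32 = 1.0312 → 2068/1.0312 = 2005.3 RPM

2005 RPM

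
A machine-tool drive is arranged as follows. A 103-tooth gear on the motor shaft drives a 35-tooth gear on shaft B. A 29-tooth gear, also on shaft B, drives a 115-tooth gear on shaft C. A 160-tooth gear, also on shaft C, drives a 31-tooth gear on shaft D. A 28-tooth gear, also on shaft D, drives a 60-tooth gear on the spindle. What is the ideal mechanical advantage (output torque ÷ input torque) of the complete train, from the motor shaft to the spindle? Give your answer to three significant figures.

Each stage contributes driven/driver: gear mesh 35/103 = 0.33981, gear mesh 115/29 = 3.9655, gear mesh 31/160 = 0.19375, gear mesh 60/28 = 2.1429.
Overall: 0.33981 × 3.9655 × 0.19375 × 2.1429 = 0.55946.

0.559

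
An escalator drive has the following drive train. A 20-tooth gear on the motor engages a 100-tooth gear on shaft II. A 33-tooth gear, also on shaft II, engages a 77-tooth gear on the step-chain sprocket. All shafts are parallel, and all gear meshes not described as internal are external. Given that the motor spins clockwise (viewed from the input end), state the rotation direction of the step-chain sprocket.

clockwise

the motor → shaft II: external mesh, 1 reversal → CCW.
shaft II → the step-chain sprocket: external mesh, 1 reversal → CW.
2 reversals in total — an even number — so the step-chain sprocket turns the same way as the motor.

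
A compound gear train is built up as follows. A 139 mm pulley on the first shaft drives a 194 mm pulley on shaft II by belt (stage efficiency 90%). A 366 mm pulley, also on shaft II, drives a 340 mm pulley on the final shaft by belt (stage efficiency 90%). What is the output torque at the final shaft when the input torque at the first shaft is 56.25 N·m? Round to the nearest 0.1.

59.1 N·m

Belt: ratio = 194/139 = 1.3957; torque at shaft II = 56.25 × 1.3957 × 0.90 = 70.656 N·m.
Belt: ratio = 340/366 = 0.92896; torque at the final shaft = 70.656 × 0.92896 × 0.90 = 59.073 N·m.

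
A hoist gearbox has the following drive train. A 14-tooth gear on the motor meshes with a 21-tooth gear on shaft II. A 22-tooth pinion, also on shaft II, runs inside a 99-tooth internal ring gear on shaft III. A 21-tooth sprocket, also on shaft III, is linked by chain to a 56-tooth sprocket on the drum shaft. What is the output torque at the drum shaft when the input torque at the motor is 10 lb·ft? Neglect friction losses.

gear mesh 21/14 = 1.5 → τ = 10·1.5 = 15 lb·ft
internal gear 99/22 = 4.5 → τ = 15·4.5 = 67.5 lb·ft
chain 56/21 = 2.6667 → τ = 67.5·2.6667 = 180 lb·ft

180 lb·ft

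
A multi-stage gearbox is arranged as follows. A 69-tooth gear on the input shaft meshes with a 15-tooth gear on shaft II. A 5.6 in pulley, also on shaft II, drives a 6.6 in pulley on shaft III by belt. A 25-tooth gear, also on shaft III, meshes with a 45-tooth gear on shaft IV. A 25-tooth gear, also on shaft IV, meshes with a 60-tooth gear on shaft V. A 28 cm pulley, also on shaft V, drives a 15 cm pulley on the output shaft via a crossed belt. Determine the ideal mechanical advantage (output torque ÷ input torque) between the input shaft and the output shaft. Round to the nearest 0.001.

0.593

Each stage contributes driven/driver: gear mesh 15/69 = 0.21739, belt 6.6/5.6 = 1.1786, gear mesh 45/25 = 1.8, gear mesh 60/25 = 2.4, belt 15/28 = 0.53571.
Overall: 0.21739 × 1.1786 × 1.8 × 2.4 × 0.53571 = 0.59295.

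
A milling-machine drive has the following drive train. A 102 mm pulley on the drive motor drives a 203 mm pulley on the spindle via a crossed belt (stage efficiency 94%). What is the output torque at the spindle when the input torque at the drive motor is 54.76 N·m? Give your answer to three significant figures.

After the belt (203/102): 54.76 × 1.9902 × 0.94 = 102.44 N·m

102 N·m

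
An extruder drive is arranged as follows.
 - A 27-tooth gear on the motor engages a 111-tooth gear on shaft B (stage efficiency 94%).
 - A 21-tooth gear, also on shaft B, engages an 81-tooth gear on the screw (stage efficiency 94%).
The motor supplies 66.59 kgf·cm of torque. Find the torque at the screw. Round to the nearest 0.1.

933.0 kgf·cm

gear mesh 111/27 = 4.1111 → τ = 66.59·4.1111·0.94 = 257.33 kgf·cm
gear mesh 81/21 = 3.8571 → τ = 257.33·3.8571·0.94 = 933.02 kgf·cm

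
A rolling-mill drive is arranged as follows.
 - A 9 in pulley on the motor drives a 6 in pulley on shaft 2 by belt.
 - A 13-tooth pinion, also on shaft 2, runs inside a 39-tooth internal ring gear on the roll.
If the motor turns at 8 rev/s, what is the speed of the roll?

4 rev/s

the motor → shaft 2 (belt, 6/9): 8 ÷ 0.66667 = 12 rev/s
shaft 2 → the roll (internal gear, 39/13): 12 ÷ 3 = 4 rev/s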